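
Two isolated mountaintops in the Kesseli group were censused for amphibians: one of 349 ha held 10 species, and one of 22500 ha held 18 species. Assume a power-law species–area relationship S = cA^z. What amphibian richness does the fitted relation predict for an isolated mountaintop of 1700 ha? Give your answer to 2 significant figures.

13

z = ln(18/10) / ln(22500/349) = 0.5878 / 4.1662 = 0.1411
c = 10 / 349^0.1411 = 10 / 2.284 = 4.378
S₃ = 4.378 × 1700^0.1411 = 4.378 × 2.856 ≈ 12.5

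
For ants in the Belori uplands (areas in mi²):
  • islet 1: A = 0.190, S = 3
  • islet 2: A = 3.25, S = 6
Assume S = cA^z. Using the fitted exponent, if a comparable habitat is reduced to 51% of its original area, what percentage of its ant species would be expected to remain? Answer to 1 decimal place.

84.8%

z = ln(6/3) / ln(3.25/0.19) = 0.6931 / 2.8394 = 0.2441
S_new/S_old = (A_new/A_old)^z = 0.51^0.2441 = exp(0.2441 × -0.6733) = 0.8484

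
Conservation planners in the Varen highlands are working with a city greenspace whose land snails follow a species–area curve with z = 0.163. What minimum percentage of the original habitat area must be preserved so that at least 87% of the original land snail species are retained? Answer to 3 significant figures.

Need (A_new/A_old)^0.163 = 0.87, so A_new/A_old = 0.87^(1/0.163) = 0.87^6.135
ln(A_new/A_old) = ln 0.87 / 0.163 = -0.1393 / 0.163 = -0.8544
A_new/A_old = e^-0.8544 ≈ 0.4256

42.6%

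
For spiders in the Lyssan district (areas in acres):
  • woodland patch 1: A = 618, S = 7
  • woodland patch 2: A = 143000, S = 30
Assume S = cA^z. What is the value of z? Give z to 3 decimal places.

Taking logs: ln S = ln c + z ln A, so z = (ln S₂ − ln S₁)/(ln A₂ − ln A₁).
z = ln(30/7) / ln(143000/618) = ln(4.286) / ln(231.4) = 1.4553 / 5.4441 = 0.2673

0.267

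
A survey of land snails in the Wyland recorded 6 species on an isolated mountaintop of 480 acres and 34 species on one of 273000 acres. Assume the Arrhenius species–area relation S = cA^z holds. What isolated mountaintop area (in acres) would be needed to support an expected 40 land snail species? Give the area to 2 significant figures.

z = ln(34/6) / ln(273000/480) = 1.7346 / 6.3434 = 0.2734
c = 6 / 480^0.2734 = 6 / 5.41 = 1.109
A = (40/1.109)^(1/0.2734) ⇒ ln A = ln(36.07)/0.2734 = 13.1116
A = e^13.1116 ≈ 494627 acres

490000 acres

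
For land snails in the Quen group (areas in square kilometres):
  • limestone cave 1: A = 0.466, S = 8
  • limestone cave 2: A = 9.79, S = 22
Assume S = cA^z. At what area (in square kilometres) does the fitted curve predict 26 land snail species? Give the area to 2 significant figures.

z = ln(22/8) / ln(9.79/0.466) = 1.0116 / 3.0449 = 0.3322
c = 8 / 0.466^0.3322 = 8 / 0.7759 = 10.31
A = (26/10.31)^(1/0.3322) ⇒ ln A = ln(2.522)/0.3322 = 2.7842
A = e^2.7842 ≈ 16.19 square kilometres

16 square kilometres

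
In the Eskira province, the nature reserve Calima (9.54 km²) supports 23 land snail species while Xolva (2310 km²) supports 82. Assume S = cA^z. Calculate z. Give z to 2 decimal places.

Taking logs: ln S = ln c + z ln A, so z = (ln S₂ − ln S₁)/(ln A₂ − ln A₁).
z = ln(82/23) / ln(2310/9.54) = ln(3.565) / ln(242.1) = 1.2712 / 5.4895 = 0.2316

0.23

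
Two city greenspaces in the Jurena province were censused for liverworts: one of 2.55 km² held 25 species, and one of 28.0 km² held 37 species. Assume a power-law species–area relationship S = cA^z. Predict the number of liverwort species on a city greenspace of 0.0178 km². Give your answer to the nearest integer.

z = ln(37/25) / ln(28/2.55) = 0.3920 / 2.3961 = 0.1636
c = 25 / 2.55^0.1636 = 25 / 1.166 = 21.45
S₃ = 21.45 × 0.0178^0.1636 = 21.45 × 0.5173 ≈ 11.1

11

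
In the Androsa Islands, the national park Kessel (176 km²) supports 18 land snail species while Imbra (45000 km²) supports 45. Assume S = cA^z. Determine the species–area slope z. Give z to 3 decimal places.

Taking logs: ln S = ln c + z ln A, so z = (ln S₂ − ln S₁)/(ln A₂ − ln A₁).
z = ln(45/18) / ln(45000/176) = ln(2.5) / ln(255.7) = 0.9163 / 5.5439 = 0.1653

0.165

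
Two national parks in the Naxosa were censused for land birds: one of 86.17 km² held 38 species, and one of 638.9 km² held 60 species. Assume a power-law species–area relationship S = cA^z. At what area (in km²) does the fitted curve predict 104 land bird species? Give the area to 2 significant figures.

z = ln(60/38) / ln(638.9/86.17) = 0.4568 / 2.0034 = 0.2280
c = 38 / 86.17^0.2280 = 38 / 2.762 = 13.76
A = (104/13.76)^(1/0.2280) ⇒ ln A = ln(7.559)/0.2280 = 8.8724
A = e^8.8724 ≈ 7132 km²

7100 km²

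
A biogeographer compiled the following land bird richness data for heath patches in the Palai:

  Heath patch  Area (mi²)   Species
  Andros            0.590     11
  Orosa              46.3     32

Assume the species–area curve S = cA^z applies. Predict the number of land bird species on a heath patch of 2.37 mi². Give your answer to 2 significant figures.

z = ln(32/11) / ln(46.3/0.59) = 1.0678 / 4.3628 = 0.2448
c = 11 / 0.59^0.2448 = 11 / 0.8788 = 12.52
S₃ = 12.52 × 2.37^0.2448 = 12.52 × 1.235 ≈ 15.46

15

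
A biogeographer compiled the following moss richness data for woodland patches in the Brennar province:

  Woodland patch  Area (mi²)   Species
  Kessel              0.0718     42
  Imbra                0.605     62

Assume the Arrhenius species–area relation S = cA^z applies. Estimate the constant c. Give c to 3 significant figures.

z = ln(S₂/S₁) / ln(A₂/A₁) = ln(62/42) / ln(0.605/0.0718) = 0.3895 / 2.1313 = 0.1827
c = S₁ / A₁^z = 42 / 0.0718^0.1827 = 42 / 0.618 = 67.96

68.0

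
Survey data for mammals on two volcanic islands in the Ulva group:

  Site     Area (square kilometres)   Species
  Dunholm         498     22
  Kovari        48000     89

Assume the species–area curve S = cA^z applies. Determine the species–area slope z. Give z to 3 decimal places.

Taking logs: ln S = ln c + z ln A, so z = (ln S₂ − ln S₁)/(ln A₂ − ln A₁).
z = ln(89/22) / ln(48000/498) = ln(4.045) / ln(96.39) = 1.3976 / 4.5684 = 0.3059

0.306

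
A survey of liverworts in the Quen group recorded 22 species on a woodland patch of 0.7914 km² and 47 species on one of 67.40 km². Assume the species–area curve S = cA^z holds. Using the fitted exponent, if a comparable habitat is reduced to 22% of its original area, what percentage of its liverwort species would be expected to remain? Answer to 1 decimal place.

z = ln(47/22) / ln(67.4/0.7914) = 0.7591 / 4.4446 = 0.1708
S_new/S_old = (A_new/A_old)^z = 0.22^0.1708 = exp(0.1708 × -1.5141) = 0.7721

77.2%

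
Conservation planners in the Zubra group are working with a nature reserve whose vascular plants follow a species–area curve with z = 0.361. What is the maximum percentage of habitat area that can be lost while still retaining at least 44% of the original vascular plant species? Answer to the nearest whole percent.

90%

Need (A_new/A_old)^0.361 = 0.44, so A_new/A_old = 0.44^(1/0.361) = 0.44^2.77
ln(A_new/A_old) = ln 0.44 / 0.361 = -0.8210 / 0.361 = -2.2742
A_new/A_old = e^-2.2742 ≈ 0.1029
Fraction that can be lost = 1 − 0.1029 = 0.8971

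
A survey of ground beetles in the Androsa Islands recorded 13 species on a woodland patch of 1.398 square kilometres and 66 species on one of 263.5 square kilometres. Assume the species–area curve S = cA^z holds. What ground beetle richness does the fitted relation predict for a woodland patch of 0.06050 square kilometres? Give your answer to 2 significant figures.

z = ln(66/13) / ln(263.5/1.398) = 1.6247 / 5.2390 = 0.3101
c = 13 / 1.398^0.3101 = 13 / 1.109 = 11.72
S₃ = 11.72 × 0.0605^0.3101 = 11.72 × 0.419 ≈ 4.909

4.9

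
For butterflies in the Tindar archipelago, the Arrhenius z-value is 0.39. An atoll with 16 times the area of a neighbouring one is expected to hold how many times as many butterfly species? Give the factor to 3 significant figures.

S₂/S₁ = (A₂/A₁)^z = 16^0.39
ln(S₂/S₁) = 0.39 × ln 16 = 0.39 × 2.7726 = 1.0813
S₂/S₁ = e^1.0813 ≈ 2.949

2.95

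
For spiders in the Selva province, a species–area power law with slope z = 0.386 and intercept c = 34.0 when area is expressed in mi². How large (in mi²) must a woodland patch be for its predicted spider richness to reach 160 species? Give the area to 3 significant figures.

160 = 34 × A^0.386  ⇒  A^0.386 = 160/34 = 4.706
ln A = ln(4.706) / 0.386 = 1.5488 / 0.386 = 4.0125
A = e^4.0125 ≈ 55.28 mi²

55.3 mi²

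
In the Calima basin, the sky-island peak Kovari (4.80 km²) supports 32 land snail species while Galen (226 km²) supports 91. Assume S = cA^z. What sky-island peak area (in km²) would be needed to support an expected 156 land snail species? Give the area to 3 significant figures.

1650 km²

z = ln(91/32) / ln(226/4.8) = 1.0451 / 3.8519 = 0.2713
c = 32 / 4.8^0.2713 = 32 / 1.531 = 20.91
A = (156/20.91)^(1/0.2713) ⇒ ln A = ln(7.461)/0.2713 = 7.4071
A = e^7.4071 ≈ 1648 km²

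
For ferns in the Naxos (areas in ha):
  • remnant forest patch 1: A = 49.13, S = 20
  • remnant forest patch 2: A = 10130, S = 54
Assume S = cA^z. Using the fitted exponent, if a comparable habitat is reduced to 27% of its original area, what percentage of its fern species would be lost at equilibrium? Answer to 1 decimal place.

21.7%

z = ln(54/20) / ln(10130/49.13) = 0.9933 / 5.3288 = 0.1864
S_new/S_old = (A_new/A_old)^z = 0.27^0.1864 = exp(0.1864 × -1.3093) = 0.7834
Fraction lost = 1 − 0.7834 = 0.2166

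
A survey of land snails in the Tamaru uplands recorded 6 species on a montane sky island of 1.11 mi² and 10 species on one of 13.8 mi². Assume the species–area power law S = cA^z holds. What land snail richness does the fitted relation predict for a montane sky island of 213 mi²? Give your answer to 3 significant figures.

z = ln(10/6) / ln(13.8/1.11) = 0.5108 / 2.5203 = 0.2027
c = 6 / 1.11^0.2027 = 6 / 1.021 = 5.874
S₃ = 5.874 × 213^0.2027 = 5.874 × 2.964 ≈ 17.41

17.4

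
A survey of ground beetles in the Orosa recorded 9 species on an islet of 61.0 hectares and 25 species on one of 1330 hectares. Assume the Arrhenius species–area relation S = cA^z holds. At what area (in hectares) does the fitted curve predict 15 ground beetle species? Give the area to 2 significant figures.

280 hectares

z = ln(25/9) / ln(1330/61) = 1.0217 / 3.0821 = 0.3315
c = 9 / 61^0.3315 = 9 / 3.907 = 2.304
A = (15/2.304)^(1/0.3315) ⇒ ln A = ln(6.511)/0.3315 = 5.6519
A = e^5.6519 ≈ 284.8 hectares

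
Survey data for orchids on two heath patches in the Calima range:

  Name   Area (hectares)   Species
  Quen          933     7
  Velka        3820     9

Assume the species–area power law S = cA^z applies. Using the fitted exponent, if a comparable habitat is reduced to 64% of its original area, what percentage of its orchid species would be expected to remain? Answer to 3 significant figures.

92.4%

z = ln(9/7) / ln(3820/933) = 0.2513 / 1.4096 = 0.1783
S_new/S_old = (A_new/A_old)^z = 0.64^0.1783 = exp(0.1783 × -0.4463) = 0.9235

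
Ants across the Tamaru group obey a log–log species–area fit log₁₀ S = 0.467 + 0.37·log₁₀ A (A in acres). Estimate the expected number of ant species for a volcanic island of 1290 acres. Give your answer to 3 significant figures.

41.5

S = 2.931 × 1290^0.37
ln S = ln 2.931 + 0.37 × ln 1290 = 1.0753 + 0.37 × 7.1624 = 3.7254
S = e^3.7254 ≈ 41.49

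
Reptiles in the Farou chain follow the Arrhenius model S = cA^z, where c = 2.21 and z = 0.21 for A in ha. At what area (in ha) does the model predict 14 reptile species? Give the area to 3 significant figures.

6570 ha

14 = 2.21 × A^0.21  ⇒  A^0.21 = 14/2.21 = 6.335
ln A = ln(6.335) / 0.21 = 1.8461 / 0.21 = 8.7908
A = e^8.7908 ≈ 6573 ha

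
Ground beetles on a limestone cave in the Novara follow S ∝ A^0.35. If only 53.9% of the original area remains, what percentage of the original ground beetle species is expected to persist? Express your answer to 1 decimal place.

80.5%

S_new/S_old = (A_new/A_old)^z = 0.539^0.35
= exp(0.35 × ln 0.539) = exp(0.35 × -0.6180) = exp(-0.2163) ≈ 0.8055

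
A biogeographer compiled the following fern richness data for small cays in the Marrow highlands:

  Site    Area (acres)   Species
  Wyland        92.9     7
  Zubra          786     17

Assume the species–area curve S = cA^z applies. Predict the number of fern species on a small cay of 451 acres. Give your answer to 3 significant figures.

13.5

z = ln(17/7) / ln(786/92.9) = 0.8873 / 2.1354 = 0.4155
c = 7 / 92.9^0.4155 = 7 / 6.573 = 1.065
S₃ = 1.065 × 451^0.4155 = 1.065 × 12.67 ≈ 13.5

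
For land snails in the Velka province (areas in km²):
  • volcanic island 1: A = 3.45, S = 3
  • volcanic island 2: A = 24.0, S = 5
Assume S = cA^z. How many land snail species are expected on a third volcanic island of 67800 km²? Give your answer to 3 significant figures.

z = ln(5/3) / ln(24/3.45) = 0.5108 / 1.9397 = 0.2634
c = 3 / 3.45^0.2634 = 3 / 1.386 = 2.165
S₃ = 2.165 × 67800^0.2634 = 2.165 × 18.72 ≈ 40.53

40.5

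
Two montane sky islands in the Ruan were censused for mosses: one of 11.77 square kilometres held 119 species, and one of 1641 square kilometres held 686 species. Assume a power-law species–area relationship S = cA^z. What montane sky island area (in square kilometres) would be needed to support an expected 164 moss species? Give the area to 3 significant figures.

z = ln(686/119) / ln(1641/11.77) = 1.7518 / 4.9375 = 0.3548
c = 119 / 11.77^0.3548 = 119 / 2.398 = 49.62
A = (164/49.62)^(1/0.3548) ⇒ ln A = ln(3.305)/0.3548 = 3.3696
A = e^3.3696 ≈ 29.07 square kilometres

29.1 square kilometres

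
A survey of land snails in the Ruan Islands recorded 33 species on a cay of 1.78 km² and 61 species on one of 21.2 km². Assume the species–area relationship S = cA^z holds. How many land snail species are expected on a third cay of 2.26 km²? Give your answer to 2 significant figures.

z = ln(61/33) / ln(21.2/1.78) = 0.6144 / 2.4774 = 0.2480
c = 33 / 1.78^0.2480 = 33 / 1.154 = 28.6
S₃ = 28.6 × 2.26^0.2480 = 28.6 × 1.224 ≈ 35.01

35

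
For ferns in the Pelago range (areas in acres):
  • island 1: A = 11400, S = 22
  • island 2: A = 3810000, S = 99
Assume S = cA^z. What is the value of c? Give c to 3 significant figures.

z = ln(S₂/S₁) / ln(A₂/A₁) = ln(99/22) / ln(3810000/11400) = 1.5041 / 5.8118 = 0.2588
c = S₁ / A₁^z = 22 / 11400^0.2588 = 22 / 11.22 = 1.961

1.96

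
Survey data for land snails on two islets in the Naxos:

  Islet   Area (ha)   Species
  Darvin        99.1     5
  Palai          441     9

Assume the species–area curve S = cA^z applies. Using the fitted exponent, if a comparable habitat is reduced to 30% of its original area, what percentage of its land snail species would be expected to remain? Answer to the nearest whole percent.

z = ln(9/5) / ln(441/99.1) = 0.5878 / 1.4929 = 0.3937
S_new/S_old = (A_new/A_old)^z = 0.3^0.3937 = exp(0.3937 × -1.2040) = 0.6225

62%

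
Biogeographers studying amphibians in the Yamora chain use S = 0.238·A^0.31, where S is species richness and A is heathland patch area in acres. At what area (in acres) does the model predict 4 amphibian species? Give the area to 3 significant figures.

4 = 0.238 × A^0.31  ⇒  A^0.31 = 4/0.238 = 16.81
ln A = ln(16.81) / 0.31 = 2.8218 / 0.31 = 9.1025
A = e^9.1025 ≈ 8978 acres

8980 acres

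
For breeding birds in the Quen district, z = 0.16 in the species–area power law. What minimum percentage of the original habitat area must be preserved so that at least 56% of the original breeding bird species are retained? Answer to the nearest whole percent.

Need (A_new/A_old)^0.16 = 0.56, so A_new/A_old = 0.56^(1/0.16) = 0.56^6.25
ln(A_new/A_old) = ln 0.56 / 0.16 = -0.5798 / 0.16 = -3.6239
A_new/A_old = e^-3.6239 ≈ 0.02668

3%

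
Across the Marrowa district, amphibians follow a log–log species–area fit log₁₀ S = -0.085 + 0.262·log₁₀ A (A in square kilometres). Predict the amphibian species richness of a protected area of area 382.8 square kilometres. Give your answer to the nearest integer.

S = 0.8222 × 382.8^0.262
ln S = ln 0.8222 + 0.262 × ln 382.8 = -0.1957 + 0.262 × 5.9475 = 1.3625
S = e^1.3625 ≈ 3.906

4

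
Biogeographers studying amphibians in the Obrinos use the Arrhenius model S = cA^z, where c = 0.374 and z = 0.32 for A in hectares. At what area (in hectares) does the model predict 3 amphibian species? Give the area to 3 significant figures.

3 = 0.374 × A^0.32  ⇒  A^0.32 = 3/0.374 = 8.021
ln A = ln(8.021) / 0.32 = 2.0821 / 0.32 = 6.5066
A = e^6.5066 ≈ 669.5 hectares

670 hectares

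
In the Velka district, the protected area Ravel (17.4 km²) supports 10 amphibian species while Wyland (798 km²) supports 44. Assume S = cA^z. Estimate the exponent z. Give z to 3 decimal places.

0.387

Taking logs: ln S = ln c + z ln A, so z = (ln S₂ − ln S₁)/(ln A₂ − ln A₁).
z = ln(44/10) / ln(798/17.4) = ln(4.4) / ln(45.86) = 1.4816 / 3.8256 = 0.3873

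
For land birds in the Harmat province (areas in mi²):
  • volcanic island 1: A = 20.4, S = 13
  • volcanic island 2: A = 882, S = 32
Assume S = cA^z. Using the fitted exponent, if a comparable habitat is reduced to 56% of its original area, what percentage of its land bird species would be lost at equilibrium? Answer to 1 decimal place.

12.9%

z = ln(32/13) / ln(882/20.4) = 0.9008 / 3.7667 = 0.2391
S_new/S_old = (A_new/A_old)^z = 0.56^0.2391 = exp(0.2391 × -0.5798) = 0.8705
Fraction lost = 1 − 0.8705 = 0.1295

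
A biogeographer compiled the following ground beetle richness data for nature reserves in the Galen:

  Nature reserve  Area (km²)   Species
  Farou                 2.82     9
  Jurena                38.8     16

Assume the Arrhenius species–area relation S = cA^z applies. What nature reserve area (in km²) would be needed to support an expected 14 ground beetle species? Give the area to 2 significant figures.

z = ln(16/9) / ln(38.8/2.82) = 0.5754 / 2.6217 = 0.2195
c = 9 / 2.82^0.2195 = 9 / 1.255 = 7.169
A = (14/7.169)^(1/0.2195) ⇒ ln A = ln(1.953)/0.2195 = 3.0500
A = e^3.0500 ≈ 21.11 km²

21 km²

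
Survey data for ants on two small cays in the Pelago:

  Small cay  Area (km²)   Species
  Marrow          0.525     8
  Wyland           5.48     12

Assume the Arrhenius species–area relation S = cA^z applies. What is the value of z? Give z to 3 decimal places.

0.173

Taking logs: ln S = ln c + z ln A, so z = (ln S₂ − ln S₁)/(ln A₂ − ln A₁).
z = ln(12/8) / ln(5.48/0.525) = ln(1.5) / ln(10.44) = 0.4055 / 2.3455 = 0.1729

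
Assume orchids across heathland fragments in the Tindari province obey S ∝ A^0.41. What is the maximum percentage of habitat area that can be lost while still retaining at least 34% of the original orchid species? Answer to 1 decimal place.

Need (A_new/A_old)^0.41 = 0.34, so A_new/A_old = 0.34^(1/0.41) = 0.34^2.439
ln(A_new/A_old) = ln 0.34 / 0.41 = -1.0788 / 0.41 = -2.6312
A_new/A_old = e^-2.6312 ≈ 0.07199
Fraction that can be lost = 1 − 0.07199 = 0.928

92.8%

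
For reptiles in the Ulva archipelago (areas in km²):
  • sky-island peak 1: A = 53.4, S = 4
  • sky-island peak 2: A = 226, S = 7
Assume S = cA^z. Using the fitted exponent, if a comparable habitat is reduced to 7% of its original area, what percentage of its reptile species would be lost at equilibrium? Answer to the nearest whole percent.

64%

z = ln(7/4) / ln(226/53.4) = 0.5596 / 1.4427 = 0.3879
S_new/S_old = (A_new/A_old)^z = 0.07^0.3879 = exp(0.3879 × -2.6593) = 0.3565
Fraction lost = 1 − 0.3565 = 0.6435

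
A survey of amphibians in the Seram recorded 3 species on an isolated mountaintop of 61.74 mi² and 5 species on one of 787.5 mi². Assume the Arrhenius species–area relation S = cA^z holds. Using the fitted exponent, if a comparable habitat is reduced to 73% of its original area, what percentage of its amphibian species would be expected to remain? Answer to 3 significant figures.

93.9%

z = ln(5/3) / ln(787.5/61.74) = 0.5108 / 2.5459 = 0.2006
S_new/S_old = (A_new/A_old)^z = 0.73^0.2006 = exp(0.2006 × -0.3147) = 0.9388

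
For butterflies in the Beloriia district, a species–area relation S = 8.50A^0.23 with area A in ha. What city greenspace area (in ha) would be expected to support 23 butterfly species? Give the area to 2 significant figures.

76 ha

23 = 8.5 × A^0.23  ⇒  A^0.23 = 23/8.5 = 2.706
ln A = ln(2.706) / 0.23 = 0.9954 / 0.23 = 4.3279
A = e^4.3279 ≈ 75.79 ha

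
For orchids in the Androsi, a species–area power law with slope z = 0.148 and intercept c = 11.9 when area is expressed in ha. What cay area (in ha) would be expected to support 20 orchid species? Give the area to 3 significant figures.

33.4 ha

20 = 11.9 × A^0.148  ⇒  A^0.148 = 20/11.9 = 1.681
ln A = ln(1.681) / 0.148 = 0.5192 / 0.148 = 3.5081
A = e^3.5081 ≈ 33.38 ha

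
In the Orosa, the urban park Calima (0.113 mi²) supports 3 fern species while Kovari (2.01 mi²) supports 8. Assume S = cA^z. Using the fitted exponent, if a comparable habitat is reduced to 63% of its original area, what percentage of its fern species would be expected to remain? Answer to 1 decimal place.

z = ln(8/3) / ln(2.01/0.113) = 0.9808 / 2.8785 = 0.3407
S_new/S_old = (A_new/A_old)^z = 0.63^0.3407 = exp(0.3407 × -0.4620) = 0.8543

85.4%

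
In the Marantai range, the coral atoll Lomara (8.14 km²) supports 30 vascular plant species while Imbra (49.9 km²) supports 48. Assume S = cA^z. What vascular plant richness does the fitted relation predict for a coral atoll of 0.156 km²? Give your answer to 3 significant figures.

z = ln(48/30) / ln(49.9/8.14) = 0.4700 / 1.8132 = 0.2592
c = 30 / 8.14^0.2592 = 30 / 1.722 = 17.42
S₃ = 17.42 × 0.156^0.2592 = 17.42 × 0.6178 ≈ 10.76

10.8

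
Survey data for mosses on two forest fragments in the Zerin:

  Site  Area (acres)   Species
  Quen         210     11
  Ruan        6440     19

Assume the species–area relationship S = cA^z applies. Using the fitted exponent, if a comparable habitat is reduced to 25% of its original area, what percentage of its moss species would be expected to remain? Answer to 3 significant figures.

80.1%

z = ln(19/11) / ln(6440/210) = 0.5465 / 3.4232 = 0.1597
S_new/S_old = (A_new/A_old)^z = 0.25^0.1597 = exp(0.1597 × -1.3863) = 0.8014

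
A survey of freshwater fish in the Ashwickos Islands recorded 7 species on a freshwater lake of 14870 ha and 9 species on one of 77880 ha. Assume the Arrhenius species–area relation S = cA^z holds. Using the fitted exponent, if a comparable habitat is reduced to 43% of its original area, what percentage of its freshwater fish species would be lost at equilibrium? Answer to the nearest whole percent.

z = ln(9/7) / ln(77880/14870) = 0.2513 / 1.6558 = 0.1518
S_new/S_old = (A_new/A_old)^z = 0.43^0.1518 = exp(0.1518 × -0.8440) = 0.8798
Fraction lost = 1 − 0.8798 = 0.1202

12%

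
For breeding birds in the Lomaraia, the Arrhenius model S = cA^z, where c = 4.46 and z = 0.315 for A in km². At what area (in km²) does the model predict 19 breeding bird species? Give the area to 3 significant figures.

19 = 4.46 × A^0.315  ⇒  A^0.315 = 19/4.46 = 4.26
ln A = ln(4.26) / 0.315 = 1.4493 / 0.315 = 4.6009
A = e^4.6009 ≈ 99.58 km²

99.6 km²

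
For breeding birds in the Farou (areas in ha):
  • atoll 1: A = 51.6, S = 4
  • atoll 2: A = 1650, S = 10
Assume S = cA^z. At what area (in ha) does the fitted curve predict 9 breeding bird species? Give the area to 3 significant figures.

z = ln(10/4) / ln(1650/51.6) = 0.9163 / 3.4650 = 0.2644
c = 4 / 51.6^0.2644 = 4 / 2.837 = 1.41
A = (9/1.41)^(1/0.2644) ⇒ ln A = ln(6.384)/0.2644 = 7.0101
A = e^7.0101 ≈ 1108 ha

1110 ha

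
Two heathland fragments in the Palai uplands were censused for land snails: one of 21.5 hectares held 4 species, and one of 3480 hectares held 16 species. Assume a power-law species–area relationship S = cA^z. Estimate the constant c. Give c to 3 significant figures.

z = ln(S₂/S₁) / ln(A₂/A₁) = ln(16/4) / ln(3480/21.5) = 1.3863 / 5.0867 = 0.2725
c = S₁ / A₁^z = 4 / 21.5^0.2725 = 4 / 2.307 = 1.734

1.73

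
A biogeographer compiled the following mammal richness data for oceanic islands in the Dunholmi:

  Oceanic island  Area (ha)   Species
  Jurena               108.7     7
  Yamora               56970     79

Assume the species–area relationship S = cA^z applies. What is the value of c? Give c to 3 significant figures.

1.14

z = ln(S₂/S₁) / ln(A₂/A₁) = ln(79/7) / ln(56970/108.7) = 2.4235 / 6.2617 = 0.3870
c = S₁ / A₁^z = 7 / 108.7^0.3870 = 7 / 6.139 = 1.14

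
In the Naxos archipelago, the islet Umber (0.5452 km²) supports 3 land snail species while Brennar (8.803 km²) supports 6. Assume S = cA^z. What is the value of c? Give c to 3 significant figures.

z = ln(S₂/S₁) / ln(A₂/A₁) = ln(6/3) / ln(8.803/0.5452) = 0.6931 / 2.7817 = 0.2492
c = S₁ / A₁^z = 3 / 0.5452^0.2492 = 3 / 0.8597 = 3.49

3.49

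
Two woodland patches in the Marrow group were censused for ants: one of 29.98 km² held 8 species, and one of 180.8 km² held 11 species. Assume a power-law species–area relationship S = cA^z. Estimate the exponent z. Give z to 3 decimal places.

0.177

Taking logs: ln S = ln c + z ln A, so z = (ln S₂ − ln S₁)/(ln A₂ − ln A₁).
z = ln(11/8) / ln(180.8/29.98) = ln(1.375) / ln(6.031) = 0.3185 / 1.7969 = 0.1772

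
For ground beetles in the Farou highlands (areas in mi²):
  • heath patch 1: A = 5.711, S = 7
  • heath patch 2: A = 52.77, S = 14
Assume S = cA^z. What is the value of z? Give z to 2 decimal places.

Taking logs: ln S = ln c + z ln A, so z = (ln S₂ − ln S₁)/(ln A₂ − ln A₁).
z = ln(14/7) / ln(52.77/5.711) = ln(2) / ln(9.24) = 0.6931 / 2.2235 = 0.3117

0.31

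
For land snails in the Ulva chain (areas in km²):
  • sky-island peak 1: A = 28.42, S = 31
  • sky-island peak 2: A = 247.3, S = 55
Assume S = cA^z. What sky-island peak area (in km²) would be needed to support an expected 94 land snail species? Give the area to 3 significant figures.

z = ln(55/31) / ln(247.3/28.42) = 0.5733 / 2.1635 = 0.2650
c = 31 / 28.42^0.2650 = 31 / 2.428 = 12.77
A = (94/12.77)^(1/0.2650) ⇒ ln A = ln(7.362)/0.2650 = 7.5330
A = e^7.5330 ≈ 1869 km²

1870 km²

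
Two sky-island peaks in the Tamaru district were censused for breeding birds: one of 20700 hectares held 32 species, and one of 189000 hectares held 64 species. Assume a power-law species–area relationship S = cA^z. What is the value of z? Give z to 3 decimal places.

Taking logs: ln S = ln c + z ln A, so z = (ln S₂ − ln S₁)/(ln A₂ − ln A₁).
z = ln(64/32) / ln(189000/20700) = ln(2) / ln(9.13) = 0.6931 / 2.2116 = 0.3134

0.313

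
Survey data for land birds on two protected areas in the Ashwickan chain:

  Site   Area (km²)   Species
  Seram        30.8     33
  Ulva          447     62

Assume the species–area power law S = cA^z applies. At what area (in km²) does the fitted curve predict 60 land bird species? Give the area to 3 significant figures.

z = ln(62/33) / ln(447/30.8) = 0.6306 / 2.6750 = 0.2357
c = 33 / 30.8^0.2357 = 33 / 2.243 = 14.71
A = (60/14.71)^(1/0.2357) ⇒ ln A = ln(4.079)/0.2357 = 5.9635
A = e^5.9635 ≈ 389 km²

389 km²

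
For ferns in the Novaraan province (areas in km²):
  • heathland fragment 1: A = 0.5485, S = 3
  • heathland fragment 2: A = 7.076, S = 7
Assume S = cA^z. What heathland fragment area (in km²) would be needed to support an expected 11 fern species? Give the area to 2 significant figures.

z = ln(7/3) / ln(7.076/0.5485) = 0.8473 / 2.5573 = 0.3313
c = 3 / 0.5485^0.3313 = 3 / 0.8196 = 3.66
A = (11/3.66)^(1/0.3313) ⇒ ln A = ln(3.005)/0.3313 = 3.3209
A = e^3.3209 ≈ 27.68 km²

28 km²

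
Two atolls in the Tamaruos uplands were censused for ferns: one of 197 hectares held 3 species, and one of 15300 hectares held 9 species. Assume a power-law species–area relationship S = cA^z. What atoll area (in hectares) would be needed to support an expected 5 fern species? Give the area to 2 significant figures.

1500 hectares

z = ln(9/3) / ln(15300/197) = 1.0986 / 4.3524 = 0.2524
c = 3 / 197^0.2524 = 3 / 3.795 = 0.7906
A = (5/0.7906)^(1/0.2524) ⇒ ln A = ln(6.324)/0.2524 = 7.3070
A = e^7.3070 ≈ 1491 hectares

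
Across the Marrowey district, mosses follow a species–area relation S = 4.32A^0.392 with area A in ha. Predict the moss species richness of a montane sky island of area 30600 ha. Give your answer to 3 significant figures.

248

S = 4.32 × 30600^0.392 = 4.32 × 57.33 ≈ 247.7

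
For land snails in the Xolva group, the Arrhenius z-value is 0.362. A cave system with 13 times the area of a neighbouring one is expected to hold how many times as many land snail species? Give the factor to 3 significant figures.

2.53

S₂/S₁ = (A₂/A₁)^z = 13^0.362
ln(S₂/S₁) = 0.362 × ln 13 = 0.362 × 2.5649 = 0.9285
S₂/S₁ = e^0.9285 ≈ 2.531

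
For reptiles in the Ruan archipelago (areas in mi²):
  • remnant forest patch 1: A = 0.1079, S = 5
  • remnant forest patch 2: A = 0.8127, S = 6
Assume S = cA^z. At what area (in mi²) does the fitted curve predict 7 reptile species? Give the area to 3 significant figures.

z = ln(6/5) / ln(0.8127/0.1079) = 0.1823 / 2.0192 = 0.0903
c = 5 / 0.1079^0.0903 = 5 / 0.8179 = 6.113
A = (7/6.113)^(1/0.0903) ⇒ ln A = ln(1.145)/0.0903 = 1.4998
A = e^1.4998 ≈ 4.481 mi²

4.48 mi²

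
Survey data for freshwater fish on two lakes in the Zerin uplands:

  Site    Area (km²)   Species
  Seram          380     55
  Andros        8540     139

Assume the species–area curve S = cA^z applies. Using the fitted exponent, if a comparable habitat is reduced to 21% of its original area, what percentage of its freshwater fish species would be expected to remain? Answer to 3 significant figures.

62.8%

z = ln(139/55) / ln(8540/380) = 0.9271 / 3.1123 = 0.2979
S_new/S_old = (A_new/A_old)^z = 0.21^0.2979 = exp(0.2979 × -1.5606) = 0.6282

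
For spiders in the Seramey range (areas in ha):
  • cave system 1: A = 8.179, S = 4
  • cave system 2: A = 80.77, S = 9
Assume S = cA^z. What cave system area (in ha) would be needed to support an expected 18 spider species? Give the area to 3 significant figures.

z = ln(9/4) / ln(80.77/8.179) = 0.8109 / 2.2900 = 0.3541
c = 4 / 8.179^0.3541 = 4 / 2.105 = 1.9
A = (18/1.9)^(1/0.3541) ⇒ ln A = ln(9.471)/0.3541 = 6.3490
A = e^6.3490 ≈ 571.9 ha

572 ha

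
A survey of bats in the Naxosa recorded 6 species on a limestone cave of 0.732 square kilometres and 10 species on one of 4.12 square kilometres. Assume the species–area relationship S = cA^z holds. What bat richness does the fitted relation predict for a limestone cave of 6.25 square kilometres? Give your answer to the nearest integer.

z = ln(10/6) / ln(4.12/0.732) = 0.5108 / 1.7278 = 0.2956
c = 6 / 0.732^0.2956 = 6 / 0.9119 = 6.58
S₃ = 6.58 × 6.25^0.2956 = 6.58 × 1.719 ≈ 11.31

11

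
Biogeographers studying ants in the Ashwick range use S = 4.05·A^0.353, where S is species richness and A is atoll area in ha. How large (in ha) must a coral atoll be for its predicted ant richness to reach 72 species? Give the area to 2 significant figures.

3500 ha

72 = 4.05 × A^0.353  ⇒  A^0.353 = 72/4.05 = 17.78
ln A = ln(17.78) / 0.353 = 2.8779 / 0.353 = 8.1528
A = e^8.1528 ≈ 3473 ha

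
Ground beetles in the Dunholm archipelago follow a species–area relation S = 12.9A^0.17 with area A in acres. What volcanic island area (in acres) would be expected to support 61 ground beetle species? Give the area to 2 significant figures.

61 = 12.9 × A^0.17  ⇒  A^0.17 = 61/12.9 = 4.729
ln A = ln(4.729) / 0.17 = 1.5536 / 0.17 = 9.1391
A = e^9.1391 ≈ 9312 acres

9300 acres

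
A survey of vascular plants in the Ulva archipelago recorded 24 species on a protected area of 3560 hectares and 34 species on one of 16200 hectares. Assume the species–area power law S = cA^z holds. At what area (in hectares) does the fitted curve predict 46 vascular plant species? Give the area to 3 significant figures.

z = ln(34/24) / ln(16200/3560) = 0.3483 / 1.5153 = 0.2299
c = 24 / 3560^0.2299 = 24 / 6.552 = 3.663
A = (46/3.663)^(1/0.2299) ⇒ ln A = ln(12.56)/0.2299 = 11.0078
A = e^11.0078 ≈ 60342 hectares

60300 hectares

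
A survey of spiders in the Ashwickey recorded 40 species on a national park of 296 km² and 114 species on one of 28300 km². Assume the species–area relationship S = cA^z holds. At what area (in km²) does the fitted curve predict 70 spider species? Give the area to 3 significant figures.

z = ln(114/40) / ln(28300/296) = 1.0473 / 4.5603 = 0.2297
c = 40 / 296^0.2297 = 40 / 3.695 = 10.83
A = (70/10.83)^(1/0.2297) ⇒ ln A = ln(6.465)/0.2297 = 8.1270
A = e^8.1270 ≈ 3385 km²

3380 km²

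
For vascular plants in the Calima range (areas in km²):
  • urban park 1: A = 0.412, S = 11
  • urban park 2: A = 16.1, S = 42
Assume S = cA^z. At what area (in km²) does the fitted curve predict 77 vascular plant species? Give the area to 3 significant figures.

84.5 km²

z = ln(42/11) / ln(16.1/0.412) = 1.3398 / 3.6656 = 0.3655
c = 11 / 0.412^0.3655 = 11 / 0.7232 = 15.21
A = (77/15.21)^(1/0.3655) ⇒ ln A = ln(5.062)/0.3655 = 4.4372
A = e^4.4372 ≈ 84.54 km²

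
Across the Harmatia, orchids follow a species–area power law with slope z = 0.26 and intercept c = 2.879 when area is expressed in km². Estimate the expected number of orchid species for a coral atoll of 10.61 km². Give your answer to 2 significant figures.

S = 2.879 × 10.61^0.26 = 2.879 × 1.848 ≈ 5.32

5.3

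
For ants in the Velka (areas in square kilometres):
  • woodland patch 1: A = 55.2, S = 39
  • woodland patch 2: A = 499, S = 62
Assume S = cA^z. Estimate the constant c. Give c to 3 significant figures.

16.8

z = ln(S₂/S₁) / ln(A₂/A₁) = ln(62/39) / ln(499/55.2) = 0.4636 / 2.2016 = 0.2106
c = S₁ / A₁^z = 39 / 55.2^0.2106 = 39 / 2.327 = 16.76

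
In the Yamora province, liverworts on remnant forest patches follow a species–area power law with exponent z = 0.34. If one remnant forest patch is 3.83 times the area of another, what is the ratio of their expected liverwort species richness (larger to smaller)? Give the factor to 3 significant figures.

1.58

S₂/S₁ = (A₂/A₁)^z = 3.83^0.34
ln(S₂/S₁) = 0.34 × ln 3.83 = 0.34 × 1.3429 = 0.4566
S₂/S₁ = e^0.4566 ≈ 1.579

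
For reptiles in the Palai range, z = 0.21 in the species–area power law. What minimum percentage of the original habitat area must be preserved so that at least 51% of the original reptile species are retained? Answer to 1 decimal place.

4.1%

Need (A_new/A_old)^0.21 = 0.51, so A_new/A_old = 0.51^(1/0.21) = 0.51^4.762
ln(A_new/A_old) = ln 0.51 / 0.21 = -0.6733 / 0.21 = -3.2064
A_new/A_old = e^-3.2064 ≈ 0.0405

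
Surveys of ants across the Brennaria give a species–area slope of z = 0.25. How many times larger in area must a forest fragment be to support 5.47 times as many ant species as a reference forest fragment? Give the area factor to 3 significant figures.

895

(A₂/A₁)^0.25 = 5.47, so A₂/A₁ = 5.47^(1/0.25) = 5.47^4
ln(A₂/A₁) = ln 5.47 / 0.25 = 1.6993 / 0.25 = 6.7971
A₂/A₁ = e^6.7971 ≈ 895.3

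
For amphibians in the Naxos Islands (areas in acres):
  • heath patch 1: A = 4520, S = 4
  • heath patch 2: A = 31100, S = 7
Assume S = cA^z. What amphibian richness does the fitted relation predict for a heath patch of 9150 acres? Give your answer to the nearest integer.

5

z = ln(7/4) / ln(31100/4520) = 0.5596 / 1.9287 = 0.2902
c = 4 / 4520^0.2902 = 4 / 11.5 = 0.3479
S₃ = 0.3479 × 9150^0.2902 = 0.3479 × 14.11 ≈ 4.908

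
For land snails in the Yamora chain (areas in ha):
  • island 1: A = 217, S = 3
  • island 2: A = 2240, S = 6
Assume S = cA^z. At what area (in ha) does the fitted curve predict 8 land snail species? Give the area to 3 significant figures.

5900 ha

z = ln(6/3) / ln(2240/217) = 0.6931 / 2.3343 = 0.2969
c = 3 / 217^0.2969 = 3 / 4.941 = 0.6072
A = (8/0.6072)^(1/0.2969) ⇒ ln A = ln(13.17)/0.2969 = 8.6831
A = e^8.6831 ≈ 5902 ha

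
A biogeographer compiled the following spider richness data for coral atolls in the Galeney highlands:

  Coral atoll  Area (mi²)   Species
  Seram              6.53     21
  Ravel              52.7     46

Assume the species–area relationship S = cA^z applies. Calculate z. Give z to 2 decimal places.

Taking logs: ln S = ln c + z ln A, so z = (ln S₂ − ln S₁)/(ln A₂ − ln A₁).
z = ln(46/21) / ln(52.7/6.53) = ln(2.19) / ln(8.07) = 0.7841 / 2.0882 = 0.3755

0.38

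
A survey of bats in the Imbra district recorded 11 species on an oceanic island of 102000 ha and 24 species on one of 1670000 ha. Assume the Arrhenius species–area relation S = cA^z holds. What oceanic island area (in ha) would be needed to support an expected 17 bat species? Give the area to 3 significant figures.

z = ln(24/11) / ln(1670000/102000) = 0.7802 / 2.7956 = 0.2791
c = 11 / 102000^0.2791 = 11 / 24.99 = 0.4402
A = (17/0.4402)^(1/0.2791) ⇒ ln A = ln(38.62)/0.2791 = 13.0926
A = e^13.0926 ≈ 485357 ha

485000 ha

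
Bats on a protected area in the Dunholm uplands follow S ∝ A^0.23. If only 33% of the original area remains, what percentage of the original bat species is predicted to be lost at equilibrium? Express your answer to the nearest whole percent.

S_new/S_old = (A_new/A_old)^z = 0.33^0.23
= exp(0.23 × ln 0.33) = exp(0.23 × -1.1087) = exp(-0.2550) ≈ 0.7749
Fraction lost = 1 − 0.7749 = 0.2251

23%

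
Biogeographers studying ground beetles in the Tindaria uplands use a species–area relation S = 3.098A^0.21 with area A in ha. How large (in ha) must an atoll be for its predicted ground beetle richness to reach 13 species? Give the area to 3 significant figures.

925 ha

13 = 3.098 × A^0.21  ⇒  A^0.21 = 13/3.098 = 4.196
ln A = ln(4.196) / 0.21 = 1.4342 / 0.21 = 6.8295
A = e^6.8295 ≈ 924.7 ha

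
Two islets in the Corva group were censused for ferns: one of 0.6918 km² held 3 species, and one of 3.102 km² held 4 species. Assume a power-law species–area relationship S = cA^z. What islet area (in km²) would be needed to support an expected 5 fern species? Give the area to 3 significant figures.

9.93 km²

z = ln(4/3) / ln(3.102/0.6918) = 0.2877 / 1.5005 = 0.1917
c = 3 / 0.6918^0.1917 = 3 / 0.9318 = 3.22
A = (5/3.22)^(1/0.1917) ⇒ ln A = ln(1.553)/0.1917 = 2.2959
A = e^2.2959 ≈ 9.934 km²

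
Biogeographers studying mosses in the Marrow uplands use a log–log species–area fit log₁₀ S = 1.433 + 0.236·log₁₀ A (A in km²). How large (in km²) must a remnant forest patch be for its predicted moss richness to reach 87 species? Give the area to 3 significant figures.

87 = 27.1 × A^0.236  ⇒  A^0.236 = 87/27.1 = 3.21
ln A = ln(3.21) / 0.236 = 1.1663 / 0.236 = 4.9420
A = e^4.9420 ≈ 140 km²

140 km²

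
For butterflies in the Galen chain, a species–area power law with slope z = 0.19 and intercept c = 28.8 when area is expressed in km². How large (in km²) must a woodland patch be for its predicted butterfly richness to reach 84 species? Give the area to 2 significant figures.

84 = 28.8 × A^0.19  ⇒  A^0.19 = 84/28.8 = 2.917
ln A = ln(2.917) / 0.19 = 1.0704 / 0.19 = 5.6339
A = e^5.6339 ≈ 279.8 km²

280 km²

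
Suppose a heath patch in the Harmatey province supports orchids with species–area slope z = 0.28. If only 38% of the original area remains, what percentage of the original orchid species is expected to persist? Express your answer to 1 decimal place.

S_new/S_old = (A_new/A_old)^z = 0.38^0.28
= exp(0.28 × ln 0.38) = exp(0.28 × -0.9676) = exp(-0.2709) ≈ 0.7627

76.3%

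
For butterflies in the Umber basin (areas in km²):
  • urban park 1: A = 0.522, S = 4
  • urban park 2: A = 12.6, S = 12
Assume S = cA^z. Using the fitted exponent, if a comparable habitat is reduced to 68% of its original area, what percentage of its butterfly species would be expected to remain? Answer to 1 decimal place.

87.5%

z = ln(12/4) / ln(12.6/0.522) = 1.0986 / 3.1838 = 0.3451
S_new/S_old = (A_new/A_old)^z = 0.68^0.3451 = exp(0.3451 × -0.3857) = 0.8754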